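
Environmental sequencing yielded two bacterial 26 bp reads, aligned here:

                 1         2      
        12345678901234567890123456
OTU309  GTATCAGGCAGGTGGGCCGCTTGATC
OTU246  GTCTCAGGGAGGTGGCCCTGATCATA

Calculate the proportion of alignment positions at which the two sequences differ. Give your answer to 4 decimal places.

Mismatches occur at site 3 (A/C), site 9 (C/G), site 16 (G/C), site 19 (G/T), site 20 (C/G), site 21 (T/A), site 23 (G/C), site 26 (C/A).
There are 8 differences over 26 sites, so p = 8/26 = 0.3077.

0.3077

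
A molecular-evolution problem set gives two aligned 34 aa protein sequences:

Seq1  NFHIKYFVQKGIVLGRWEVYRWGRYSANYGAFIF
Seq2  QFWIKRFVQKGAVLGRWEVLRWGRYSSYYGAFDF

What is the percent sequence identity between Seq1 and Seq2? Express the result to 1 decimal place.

76.5%

The sequences differ at positions 1 (N/Q), 3 (H/W), 6 (Y/R), 12 (I/A), 20 (Y/L), 27 (A/S), 28 (N/Y), 33 (I/D).
26 of the 34 sites match, so the percent identity is 26/34 × 100 = 76.5%.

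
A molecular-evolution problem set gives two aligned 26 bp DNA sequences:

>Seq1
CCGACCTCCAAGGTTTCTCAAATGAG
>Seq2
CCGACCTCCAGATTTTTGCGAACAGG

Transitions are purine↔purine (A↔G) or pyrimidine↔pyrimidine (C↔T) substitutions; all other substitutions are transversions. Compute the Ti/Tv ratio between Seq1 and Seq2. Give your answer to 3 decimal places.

Mismatches occur at site 11 (A→G, transition), site 12 (G→A, transition), site 13 (G→T, transversion), site 17 (C→T, transition), site 18 (T→G, transversion), site 20 (A→G, transition), site 23 (T→C, transition), site 24 (G→A, transition), site 25 (A→G, transition).
Of the 9 differences, 7 transitions and 2 transversions, so Ti/Tv = 7/2 = 3.500.

3.500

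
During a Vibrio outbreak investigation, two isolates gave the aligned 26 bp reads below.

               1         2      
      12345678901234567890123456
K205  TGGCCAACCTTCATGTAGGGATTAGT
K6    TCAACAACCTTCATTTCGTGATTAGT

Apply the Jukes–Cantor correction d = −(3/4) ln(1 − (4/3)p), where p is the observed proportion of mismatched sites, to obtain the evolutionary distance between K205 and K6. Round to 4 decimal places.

Differing sites — 2:G/C; 3:G/A; 4:C/A; 15:G/T; 17:A/C; 19:G/T.
p = 6/26 = 0.230769.
d = −0.75 · ln(1 − (4/3)·0.230769) = −0.75 · ln(0.692308) = −0.75 · (-0.367724) = 0.2758.

0.2758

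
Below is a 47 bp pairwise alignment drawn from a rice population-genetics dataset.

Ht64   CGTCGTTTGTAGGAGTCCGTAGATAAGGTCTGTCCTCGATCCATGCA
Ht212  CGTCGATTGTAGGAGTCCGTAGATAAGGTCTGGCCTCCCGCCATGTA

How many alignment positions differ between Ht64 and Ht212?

Mismatches occur at site 6 (T→A), site 33 (T→G), site 38 (G→C), site 39 (A→C), site 40 (T→G), site 46 (C→T).
That gives 6 mismatches out of 47 aligned sites, so the Hamming distance is 6.

6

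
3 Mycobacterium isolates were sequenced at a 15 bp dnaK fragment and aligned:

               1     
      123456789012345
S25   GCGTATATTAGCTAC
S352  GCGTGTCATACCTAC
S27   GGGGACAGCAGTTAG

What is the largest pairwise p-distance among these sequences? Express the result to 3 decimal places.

Pairwise Hamming distances:
  S25 vs S352: 4
  S25 vs S27: 7
  S352 vs S27: 10
The largest is 10 mismatches, between S352 and S27; p = 10/15 = 0.667.

0.667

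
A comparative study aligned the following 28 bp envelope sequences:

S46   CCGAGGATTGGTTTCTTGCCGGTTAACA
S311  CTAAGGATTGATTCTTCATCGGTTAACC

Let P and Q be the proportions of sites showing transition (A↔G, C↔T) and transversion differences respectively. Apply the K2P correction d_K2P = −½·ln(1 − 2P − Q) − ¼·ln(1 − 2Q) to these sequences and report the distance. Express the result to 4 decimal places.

0.4857

Mismatches occur at site 2 (C↔T, transition), site 3 (G↔A, transition), site 11 (G↔A, transition), site 14 (T↔C, transition), site 15 (C↔T, transition), site 17 (T↔C, transition), site 18 (G↔A, transition), site 19 (C↔T, transition), site 28 (A↔C, transversion).
Of the 9 differences, 8 transitions and 1 transversion over 28 sites: P = 8/28 = 0.285714, Q = 1/28 = 0.035714.
d = −0.5·ln(0.392858) − 0.25·ln(0.928572) = −0.5·(-0.934307) − 0.25·(-0.074107) = 0.4857.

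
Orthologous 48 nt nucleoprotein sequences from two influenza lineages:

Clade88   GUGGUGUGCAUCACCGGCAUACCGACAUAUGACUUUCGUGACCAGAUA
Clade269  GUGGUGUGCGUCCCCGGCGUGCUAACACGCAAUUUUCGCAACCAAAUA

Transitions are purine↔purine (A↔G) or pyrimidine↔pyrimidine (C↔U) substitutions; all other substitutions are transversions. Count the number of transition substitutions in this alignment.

13

Mismatches occur at site 10 (A/G, transition), site 13 (A/C, transversion), site 19 (A/G, transition), site 21 (A/G, transition), site 23 (C/U, transition), site 24 (G/A, transition), site 28 (U/C, transition), site 29 (A/G, transition), site 30 (U/C, transition), site 31 (G/A, transition), site 33 (C/U, transition), site 39 (U/C, transition), site 40 (G/A, transition), site 45 (G/A, transition).
Of the 14 differences, 13 transitions and 1 transversion, so the answer is 13.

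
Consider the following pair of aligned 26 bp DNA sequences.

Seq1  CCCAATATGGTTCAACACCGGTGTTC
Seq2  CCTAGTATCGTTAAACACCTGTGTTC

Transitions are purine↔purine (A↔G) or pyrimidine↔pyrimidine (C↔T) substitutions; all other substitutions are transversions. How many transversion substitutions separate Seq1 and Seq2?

3

Differing sites — 3:C/T (Ti); 5:A/G (Ti); 9:G/C (Tv); 13:C/A (Tv); 20:G/T (Tv).
Of the 5 differences, 2 transitions and 3 transversions, so the answer is 3.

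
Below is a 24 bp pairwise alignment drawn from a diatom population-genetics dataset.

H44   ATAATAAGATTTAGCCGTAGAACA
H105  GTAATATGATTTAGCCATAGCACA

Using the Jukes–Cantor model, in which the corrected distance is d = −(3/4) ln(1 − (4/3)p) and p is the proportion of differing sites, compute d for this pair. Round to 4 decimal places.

The sequences differ at positions 1 (A/G), 7 (A/T), 17 (G/A), 21 (A/C).
p = 4/24 = 0.166667.
d = −0.75 · ln(1 − (4/3)·0.166667) = −0.75 · ln(0.777777) = −0.75 · (-0.251315) = 0.1885.

0.1885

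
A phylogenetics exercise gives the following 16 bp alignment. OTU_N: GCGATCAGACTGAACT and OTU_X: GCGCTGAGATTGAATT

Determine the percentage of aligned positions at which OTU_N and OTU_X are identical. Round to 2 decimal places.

75.00%

Mismatches occur at site 4 (A↔C), site 6 (C↔G), site 10 (C↔T), site 15 (C↔T).
12 of the 16 sites match, so the percent identity is 12/16 × 100 = 75.00%.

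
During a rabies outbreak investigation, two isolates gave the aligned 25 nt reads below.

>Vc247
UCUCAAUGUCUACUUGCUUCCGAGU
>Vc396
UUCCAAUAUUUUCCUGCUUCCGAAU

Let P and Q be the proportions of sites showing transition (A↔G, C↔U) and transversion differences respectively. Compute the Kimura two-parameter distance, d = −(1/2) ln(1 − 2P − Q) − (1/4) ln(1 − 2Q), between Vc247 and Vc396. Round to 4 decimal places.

0.3878

The sequences differ at positions 2 (C/U, transition), 3 (U/C, transition), 8 (G/A, transition), 10 (C/U, transition), 12 (A/U, transversion), 14 (U/C, transition), 24 (G/A, transition).
Of the 7 differences, 6 transitions and 1 transversion over 25 sites: P = 6/25 = 0.240000, Q = 1/25 = 0.040000.
d = −0.5·ln(0.480000) − 0.25·ln(0.920000) = −0.5·(-0.733969) − 0.25·(-0.083382) = 0.3878.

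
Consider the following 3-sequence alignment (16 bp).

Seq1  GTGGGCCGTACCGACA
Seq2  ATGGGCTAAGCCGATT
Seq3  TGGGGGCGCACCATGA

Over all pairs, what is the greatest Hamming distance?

Pairwise Hamming distances:
  Seq1 vs Seq2: 7
  Seq1 vs Seq3: 7
  Seq2 vs Seq3: 11
The largest is 11, between Seq2 and Seq3.

11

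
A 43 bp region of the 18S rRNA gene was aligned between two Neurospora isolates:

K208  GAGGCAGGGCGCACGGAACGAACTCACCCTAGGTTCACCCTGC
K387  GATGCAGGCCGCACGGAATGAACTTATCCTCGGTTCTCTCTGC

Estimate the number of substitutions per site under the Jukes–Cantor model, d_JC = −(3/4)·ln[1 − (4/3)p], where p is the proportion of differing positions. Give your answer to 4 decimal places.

0.2138

Mismatches occur at site 3 (G→T), site 9 (G→C), site 19 (C→T), site 25 (C→T), site 27 (C→T), site 31 (A→C), site 37 (A→T), site 39 (C→T).
p = 8/43 = 0.186047.
d = −0.75 · ln(1 − (4/3)·0.186047) = −0.75 · ln(0.751937) = −0.75 · (-0.285103) = 0.2138.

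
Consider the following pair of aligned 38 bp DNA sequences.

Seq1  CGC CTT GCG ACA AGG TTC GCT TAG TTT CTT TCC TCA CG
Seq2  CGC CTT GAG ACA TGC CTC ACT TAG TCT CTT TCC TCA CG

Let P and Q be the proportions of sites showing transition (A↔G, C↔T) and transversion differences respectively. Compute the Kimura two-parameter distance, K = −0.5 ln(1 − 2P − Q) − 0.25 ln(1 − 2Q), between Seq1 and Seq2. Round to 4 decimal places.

0.1781

Differing sites — 8:C/A (Tv); 13:A/T (Tv); 15:G/C (Tv); 16:T/C (Ti); 19:G/A (Ti); 26:T/C (Ti).
Of the 6 differences, 3 transitions and 3 transversions over 38 sites: P = 3/38 = 0.078947, Q = 3/38 = 0.078947.
d = −0.5·ln(0.763159) − 0.25·ln(0.842106) = −0.5·(-0.270289) − 0.25·(-0.171849) = 0.1781.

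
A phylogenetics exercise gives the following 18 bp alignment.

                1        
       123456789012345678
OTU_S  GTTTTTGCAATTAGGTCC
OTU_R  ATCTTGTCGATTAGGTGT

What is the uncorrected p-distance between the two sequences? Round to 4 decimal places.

0.3889

Mismatches occur at site 1 (G↔A), site 3 (T↔C), site 6 (T↔G), site 7 (G↔T), site 9 (A↔G), site 17 (C↔G), site 18 (C↔T).
There are 7 differences over 18 sites, so p = 7/18 = 0.3889.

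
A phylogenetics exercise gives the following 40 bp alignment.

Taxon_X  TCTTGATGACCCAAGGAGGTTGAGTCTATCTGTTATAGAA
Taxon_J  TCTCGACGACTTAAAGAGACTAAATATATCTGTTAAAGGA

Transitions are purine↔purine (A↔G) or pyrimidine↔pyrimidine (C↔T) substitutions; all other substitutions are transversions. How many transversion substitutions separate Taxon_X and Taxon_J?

2

The sequences differ at positions 4 (T/C, transition), 7 (T/C, transition), 11 (C/T, transition), 12 (C/T, transition), 15 (G/A, transition), 19 (G/A, transition), 20 (T/C, transition), 22 (G/A, transition), 24 (G/A, transition), 26 (C/A, transversion), 36 (T/A, transversion), 39 (A/G, transition).
Of the 12 differences, 10 transitions and 2 transversions, so the answer is 2.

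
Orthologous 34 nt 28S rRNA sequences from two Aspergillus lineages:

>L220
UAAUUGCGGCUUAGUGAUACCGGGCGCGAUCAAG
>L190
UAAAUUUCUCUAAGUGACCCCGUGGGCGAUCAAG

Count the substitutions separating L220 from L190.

Mismatches occur at site 4 (U↔A), site 6 (G↔U), site 7 (C↔U), site 8 (G↔C), site 9 (G↔U), site 12 (U↔A), site 18 (U↔C), site 19 (A↔C), site 23 (G↔U), site 25 (C↔G).
That gives 10 mismatches out of 34 aligned sites, so the Hamming distance is 10.

10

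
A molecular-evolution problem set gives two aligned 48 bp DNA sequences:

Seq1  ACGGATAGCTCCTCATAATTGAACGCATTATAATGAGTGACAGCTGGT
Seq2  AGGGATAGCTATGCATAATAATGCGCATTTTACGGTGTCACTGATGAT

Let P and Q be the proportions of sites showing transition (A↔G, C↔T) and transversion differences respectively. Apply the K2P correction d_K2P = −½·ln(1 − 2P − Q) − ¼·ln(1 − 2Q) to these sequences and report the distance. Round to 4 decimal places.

Differing sites — 2:C/G (Tv); 11:C/A (Tv); 12:C/T (Ti); 13:T/G (Tv); 20:T/A (Tv); 21:G/A (Ti); 22:A/T (Tv); 23:A/G (Ti); 30:A/T (Tv); 33:A/C (Tv); 34:T/G (Tv); 36:A/T (Tv); 39:G/C (Tv); 42:A/T (Tv); 44:C/A (Tv); 47:G/A (Ti).
Of the 16 differences, 4 transitions and 12 transversions over 48 sites: P = 4/48 = 0.083333, Q = 12/48 = 0.250000.
d = −0.5·ln(0.583334) − 0.25·ln(0.500000) = −0.5·(-0.538995) − 0.25·(-0.693147) = 0.4428.

0.4428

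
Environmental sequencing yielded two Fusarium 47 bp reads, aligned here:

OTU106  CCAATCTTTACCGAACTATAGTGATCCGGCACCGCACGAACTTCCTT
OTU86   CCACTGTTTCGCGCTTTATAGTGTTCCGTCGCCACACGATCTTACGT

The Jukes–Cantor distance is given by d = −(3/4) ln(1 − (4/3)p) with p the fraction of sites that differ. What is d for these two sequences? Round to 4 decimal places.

0.3796

The sequences differ at positions 4 (A/C), 6 (C/G), 10 (A/C), 11 (C/G), 14 (A/C), 15 (A/T), 16 (C/T), 24 (A/T), 29 (G/T), 31 (A/G), 34 (G/A), 40 (A/T), 44 (C/A), 46 (T/G).
p = 14/47 = 0.297872.
d = −0.75 · ln(1 − (4/3)·0.297872) = −0.75 · ln(0.602837) = −0.75 · (-0.506108) = 0.3796.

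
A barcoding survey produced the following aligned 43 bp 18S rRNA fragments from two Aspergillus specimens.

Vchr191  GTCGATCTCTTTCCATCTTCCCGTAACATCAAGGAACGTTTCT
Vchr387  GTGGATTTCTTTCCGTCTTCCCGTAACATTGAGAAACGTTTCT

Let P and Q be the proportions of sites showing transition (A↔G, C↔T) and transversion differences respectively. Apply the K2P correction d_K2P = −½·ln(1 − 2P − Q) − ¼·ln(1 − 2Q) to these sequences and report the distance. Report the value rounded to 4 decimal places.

Differing sites — 3:C/G (Tv); 7:C/T (Ti); 15:A/G (Ti); 30:C/T (Ti); 31:A/G (Ti); 34:G/A (Ti).
Of the 6 differences, 5 transitions and 1 transversion over 43 sites: P = 5/43 = 0.116279, Q = 1/43 = 0.023256.
d = −0.5·ln(0.744186) − 0.25·ln(0.953488) = −0.5·(-0.295464) − 0.25·(-0.047628) = 0.1596.

0.1596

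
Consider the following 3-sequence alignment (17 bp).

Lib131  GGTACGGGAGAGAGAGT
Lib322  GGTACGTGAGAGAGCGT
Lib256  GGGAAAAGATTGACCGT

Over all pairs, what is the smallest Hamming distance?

2

Pairwise Hamming distances:
  Lib131 vs Lib322: 2
  Lib131 vs Lib256: 8
  Lib322 vs Lib256: 7
The smallest is 2, between Lib131 and Lib322.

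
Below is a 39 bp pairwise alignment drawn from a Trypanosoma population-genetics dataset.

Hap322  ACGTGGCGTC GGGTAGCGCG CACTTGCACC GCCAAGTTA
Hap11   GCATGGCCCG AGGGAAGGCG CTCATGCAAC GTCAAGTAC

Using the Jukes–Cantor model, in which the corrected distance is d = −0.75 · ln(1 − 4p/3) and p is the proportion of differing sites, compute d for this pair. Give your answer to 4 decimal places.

0.5393

Mismatches occur at site 1 (A/G), site 3 (G/A), site 8 (G/C), site 9 (T/C), site 10 (C/G), site 11 (G/A), site 14 (T/G), site 16 (G/A), site 17 (C/G), site 22 (A/T), site 24 (T/A), site 29 (C/A), site 32 (C/T), site 38 (T/A), site 39 (A/C).
p = 15/39 = 0.384615.
d = −0.75 · ln(1 − (4/3)·0.384615) = −0.75 · ln(0.487180) = −0.75 · (-0.719122) = 0.5393.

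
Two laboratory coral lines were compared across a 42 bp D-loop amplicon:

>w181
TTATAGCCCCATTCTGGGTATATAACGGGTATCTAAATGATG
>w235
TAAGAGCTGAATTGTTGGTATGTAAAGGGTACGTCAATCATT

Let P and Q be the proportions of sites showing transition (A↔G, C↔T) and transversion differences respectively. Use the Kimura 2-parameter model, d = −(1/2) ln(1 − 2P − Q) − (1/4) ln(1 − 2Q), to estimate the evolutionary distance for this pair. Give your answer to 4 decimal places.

0.4449

Mismatches occur at site 2 (T/A, transversion), site 4 (T/G, transversion), site 8 (C/T, transition), site 9 (C/G, transversion), site 10 (C/A, transversion), site 14 (C/G, transversion), site 16 (G/T, transversion), site 22 (A/G, transition), site 26 (C/A, transversion), site 32 (T/C, transition), site 33 (C/G, transversion), site 35 (A/C, transversion), site 39 (G/C, transversion), site 42 (G/T, transversion).
Of the 14 differences, 3 transitions and 11 transversions over 42 sites: P = 3/42 = 0.071429, Q = 11/42 = 0.261905.
d = −0.5·ln(0.595237) − 0.25·ln(0.476190) = −0.5·(-0.518796) − 0.25·(-0.741938) = 0.4449.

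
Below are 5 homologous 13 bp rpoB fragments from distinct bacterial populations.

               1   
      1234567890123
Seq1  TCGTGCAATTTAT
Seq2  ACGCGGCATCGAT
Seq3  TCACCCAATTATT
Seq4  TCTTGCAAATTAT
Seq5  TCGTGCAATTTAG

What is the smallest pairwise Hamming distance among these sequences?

1

Pairwise Hamming distances:
  Seq1 vs Seq2: 6
  Seq1 vs Seq3: 5
  Seq1 vs Seq4: 2
  Seq1 vs Seq5: 1
  Seq2 vs Seq3: 8
  Seq2 vs Seq4: 8
  Seq2 vs Seq5: 7
  Seq3 vs Seq4: 6
  Seq3 vs Seq5: 6
  Seq4 vs Seq5: 3
The smallest is 1, between Seq1 and Seq5.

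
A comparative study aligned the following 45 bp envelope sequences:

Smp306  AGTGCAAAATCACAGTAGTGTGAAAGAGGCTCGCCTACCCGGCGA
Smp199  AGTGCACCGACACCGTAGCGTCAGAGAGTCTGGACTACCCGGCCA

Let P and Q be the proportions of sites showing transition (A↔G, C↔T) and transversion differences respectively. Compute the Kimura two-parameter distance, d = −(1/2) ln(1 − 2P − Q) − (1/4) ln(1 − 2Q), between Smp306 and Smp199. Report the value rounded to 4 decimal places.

0.3304

The sequences differ at positions 7 (A/C, transversion), 8 (A/C, transversion), 9 (A/G, transition), 10 (T/A, transversion), 14 (A/C, transversion), 19 (T/C, transition), 22 (G/C, transversion), 24 (A/G, transition), 29 (G/T, transversion), 32 (C/G, transversion), 34 (C/A, transversion), 44 (G/C, transversion).
Of the 12 differences, 3 transitions and 9 transversions over 45 sites: P = 3/45 = 0.066667, Q = 9/45 = 0.200000.
d = −0.5·ln(0.666666) − 0.25·ln(0.600000) = −0.5·(-0.405466) − 0.25·(-0.510826) = 0.3304.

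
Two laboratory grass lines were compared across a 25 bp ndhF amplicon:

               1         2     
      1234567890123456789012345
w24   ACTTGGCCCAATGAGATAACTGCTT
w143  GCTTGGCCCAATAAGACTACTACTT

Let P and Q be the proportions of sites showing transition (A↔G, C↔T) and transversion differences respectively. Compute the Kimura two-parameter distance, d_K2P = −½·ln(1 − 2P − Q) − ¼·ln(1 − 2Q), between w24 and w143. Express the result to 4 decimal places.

0.2440

The sequences differ at positions 1 (A/G, transition), 13 (G/A, transition), 17 (T/C, transition), 18 (A/T, transversion), 22 (G/A, transition).
Of the 5 differences, 4 transitions and 1 transversion over 25 sites: P = 4/25 = 0.160000, Q = 1/25 = 0.040000.
d = −0.5·ln(0.640000) − 0.25·ln(0.920000) = −0.5·(-0.446287) − 0.25·(-0.083382) = 0.2440.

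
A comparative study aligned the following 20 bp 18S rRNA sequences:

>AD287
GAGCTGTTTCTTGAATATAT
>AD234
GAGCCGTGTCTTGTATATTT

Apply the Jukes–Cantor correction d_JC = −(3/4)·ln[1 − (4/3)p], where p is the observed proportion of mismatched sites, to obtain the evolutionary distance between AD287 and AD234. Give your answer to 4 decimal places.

0.2326

Mismatches occur at site 5 (T↔C), site 8 (T↔G), site 14 (A↔T), site 19 (A↔T).
p = 4/20 = 0.200000.
d = −0.75 · ln(1 − (4/3)·0.200000) = −0.75 · ln(0.733333) = −0.75 · (-0.310155) = 0.2326.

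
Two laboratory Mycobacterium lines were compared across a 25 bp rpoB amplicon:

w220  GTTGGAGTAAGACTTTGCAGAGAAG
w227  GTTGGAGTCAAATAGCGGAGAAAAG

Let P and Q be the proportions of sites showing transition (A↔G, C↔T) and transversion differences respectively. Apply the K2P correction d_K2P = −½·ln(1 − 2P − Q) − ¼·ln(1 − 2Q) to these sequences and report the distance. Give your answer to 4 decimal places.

0.4234

The sequences differ at positions 9 (A/C, transversion), 11 (G/A, transition), 13 (C/T, transition), 14 (T/A, transversion), 15 (T/G, transversion), 16 (T/C, transition), 18 (C/G, transversion), 22 (G/A, transition).
Of the 8 differences, 4 transitions and 4 transversions over 25 sites: P = 4/25 = 0.160000, Q = 4/25 = 0.160000.
d = −0.5·ln(0.520000) − 0.25·ln(0.680000) = −0.5·(-0.653926) − 0.25·(-0.385662) = 0.4234.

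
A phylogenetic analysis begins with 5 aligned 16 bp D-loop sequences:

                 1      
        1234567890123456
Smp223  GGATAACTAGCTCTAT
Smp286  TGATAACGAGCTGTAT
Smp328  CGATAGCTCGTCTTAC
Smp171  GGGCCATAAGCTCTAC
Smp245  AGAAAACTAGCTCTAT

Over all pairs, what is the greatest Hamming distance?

11

Pairwise Hamming distances:
  Smp223 vs Smp286: 3
  Smp223 vs Smp328: 7
  Smp223 vs Smp171: 6
  Smp223 vs Smp245: 2
  Smp286 vs Smp328: 8
  Smp286 vs Smp171: 8
  Smp286 vs Smp245: 4
  Smp328 vs Smp171: 11
  Smp328 vs Smp245: 8
  Smp171 vs Smp245: 7
The largest is 11, between Smp328 and Smp171.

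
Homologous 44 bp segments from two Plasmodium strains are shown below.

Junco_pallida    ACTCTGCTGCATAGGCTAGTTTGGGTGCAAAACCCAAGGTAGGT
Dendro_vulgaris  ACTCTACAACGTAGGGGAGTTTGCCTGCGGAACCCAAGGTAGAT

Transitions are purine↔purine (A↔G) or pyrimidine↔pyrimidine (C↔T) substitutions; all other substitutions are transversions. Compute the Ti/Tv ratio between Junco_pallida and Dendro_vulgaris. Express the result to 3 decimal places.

The sequences differ at positions 6 (G/A, transition), 8 (T/A, transversion), 9 (G/A, transition), 11 (A/G, transition), 16 (C/G, transversion), 17 (T/G, transversion), 24 (G/C, transversion), 25 (G/C, transversion), 29 (A/G, transition), 30 (A/G, transition), 43 (G/A, transition).
Of the 11 differences, 6 transitions and 5 transversions, so Ti/Tv = 6/5 = 1.200.

1.200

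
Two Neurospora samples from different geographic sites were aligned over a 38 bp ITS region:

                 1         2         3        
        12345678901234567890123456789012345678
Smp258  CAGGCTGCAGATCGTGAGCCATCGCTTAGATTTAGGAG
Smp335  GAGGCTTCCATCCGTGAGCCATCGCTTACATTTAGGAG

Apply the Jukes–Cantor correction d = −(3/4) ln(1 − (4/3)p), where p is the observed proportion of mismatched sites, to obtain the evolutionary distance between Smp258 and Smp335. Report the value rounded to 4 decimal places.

Differing sites — 1:C/G; 7:G/T; 9:A/C; 10:G/A; 11:A/T; 12:T/C; 29:G/C.
p = 7/38 = 0.184211.
d = −0.75 · ln(1 − (4/3)·0.184211) = −0.75 · ln(0.754385) = −0.75 · (-0.281852) = 0.2114.

0.2114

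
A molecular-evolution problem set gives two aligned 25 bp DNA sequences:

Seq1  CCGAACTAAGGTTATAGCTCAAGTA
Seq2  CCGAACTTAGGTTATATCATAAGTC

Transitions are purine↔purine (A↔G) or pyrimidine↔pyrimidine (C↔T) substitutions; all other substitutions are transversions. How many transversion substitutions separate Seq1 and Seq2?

4

Mismatches occur at site 8 (A→T, transversion), site 17 (G→T, transversion), site 19 (T→A, transversion), site 20 (C→T, transition), site 25 (A→C, transversion).
Of the 5 differences, 1 transition and 4 transversions, so the answer is 4.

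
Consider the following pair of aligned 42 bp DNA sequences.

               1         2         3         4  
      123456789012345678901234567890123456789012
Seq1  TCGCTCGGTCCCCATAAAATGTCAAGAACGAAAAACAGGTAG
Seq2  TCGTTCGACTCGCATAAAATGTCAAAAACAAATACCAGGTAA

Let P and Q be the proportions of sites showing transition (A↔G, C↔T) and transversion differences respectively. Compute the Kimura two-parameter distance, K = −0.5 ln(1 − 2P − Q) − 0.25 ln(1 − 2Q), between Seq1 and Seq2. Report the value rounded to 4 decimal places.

Differing sites — 4:C/T (Ti); 8:G/A (Ti); 9:T/C (Ti); 10:C/T (Ti); 12:C/G (Tv); 26:G/A (Ti); 30:G/A (Ti); 33:A/T (Tv); 35:A/C (Tv); 42:G/A (Ti).
Of the 10 differences, 7 transitions and 3 transversions over 42 sites: P = 7/42 = 0.166667, Q = 3/42 = 0.071429.
d = −0.5·ln(0.595237) − 0.25·ln(0.857142) = −0.5·(-0.518796) − 0.25·(-0.154152) = 0.2979.

0.2979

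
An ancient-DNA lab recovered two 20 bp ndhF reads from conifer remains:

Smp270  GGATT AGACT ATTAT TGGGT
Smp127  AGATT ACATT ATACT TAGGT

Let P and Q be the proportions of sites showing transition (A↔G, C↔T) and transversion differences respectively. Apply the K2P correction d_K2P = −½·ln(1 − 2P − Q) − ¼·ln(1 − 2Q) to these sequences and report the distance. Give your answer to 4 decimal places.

0.3881

Mismatches occur at site 1 (G↔A, transition), site 7 (G↔C, transversion), site 9 (C↔T, transition), site 13 (T↔A, transversion), site 14 (A↔C, transversion), site 17 (G↔A, transition).
Of the 6 differences, 3 transitions and 3 transversions over 20 sites: P = 3/20 = 0.150000, Q = 3/20 = 0.150000.
d = −0.5·ln(0.550000) − 0.25·ln(0.700000) = −0.5·(-0.597837) − 0.25·(-0.356675) = 0.3881.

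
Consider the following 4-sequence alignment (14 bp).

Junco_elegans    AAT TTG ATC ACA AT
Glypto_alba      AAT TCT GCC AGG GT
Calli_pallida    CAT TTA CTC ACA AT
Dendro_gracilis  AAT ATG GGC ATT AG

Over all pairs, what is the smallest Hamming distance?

Pairwise Hamming distances:
  Junco_elegans vs Glypto_alba: 7
  Junco_elegans vs Calli_pallida: 3
  Junco_elegans vs Dendro_gracilis: 6
  Glypto_alba vs Calli_pallida: 8
  Glypto_alba vs Dendro_gracilis: 8
  Calli_pallida vs Dendro_gracilis: 8
The smallest is 3, between Junco_elegans and Calli_pallida.

3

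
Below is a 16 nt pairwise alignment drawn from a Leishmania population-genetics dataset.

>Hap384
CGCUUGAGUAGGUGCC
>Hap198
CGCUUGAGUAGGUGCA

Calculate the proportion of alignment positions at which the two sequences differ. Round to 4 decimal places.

The sequences differ at position 16 (C/A).
There are 1 differences over 16 sites, so p = 1/16 = 0.0625.

0.0625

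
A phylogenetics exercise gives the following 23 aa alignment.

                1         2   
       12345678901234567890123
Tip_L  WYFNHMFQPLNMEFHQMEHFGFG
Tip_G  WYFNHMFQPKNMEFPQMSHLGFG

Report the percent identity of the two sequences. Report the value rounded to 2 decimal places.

82.61%

The sequences differ at positions 10 (L/K), 15 (H/P), 18 (E/S), 20 (F/L).
19 of the 23 sites match, so the percent identity is 19/23 × 100 = 82.61%.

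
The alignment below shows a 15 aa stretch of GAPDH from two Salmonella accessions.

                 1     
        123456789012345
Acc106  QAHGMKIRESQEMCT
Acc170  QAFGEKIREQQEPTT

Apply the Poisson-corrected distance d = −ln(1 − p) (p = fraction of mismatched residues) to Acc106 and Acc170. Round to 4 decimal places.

0.4055

Mismatches occur at site 3 (H↔F), site 5 (M↔E), site 10 (S↔Q), site 13 (M↔P), site 14 (C↔T).
p = 5/15 = 0.333333.
d = −ln(1 − 0.333333) = −ln(0.666667) = 0.4055.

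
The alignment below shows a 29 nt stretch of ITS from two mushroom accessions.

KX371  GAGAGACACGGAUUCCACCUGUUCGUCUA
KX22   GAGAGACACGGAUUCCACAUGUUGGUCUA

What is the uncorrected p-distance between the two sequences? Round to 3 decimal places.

The sequences differ at positions 19 (C/A), 24 (C/G).
There are 2 differences over 29 sites, so p = 2/29 = 0.069.

0.069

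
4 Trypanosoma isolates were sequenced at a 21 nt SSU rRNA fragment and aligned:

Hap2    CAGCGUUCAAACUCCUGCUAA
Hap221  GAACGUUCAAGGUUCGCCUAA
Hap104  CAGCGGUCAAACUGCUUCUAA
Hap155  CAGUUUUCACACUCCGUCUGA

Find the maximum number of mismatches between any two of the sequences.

Pairwise Hamming distances:
  Hap2 vs Hap221: 7
  Hap2 vs Hap104: 3
  Hap2 vs Hap155: 6
  Hap221 vs Hap104: 8
  Hap221 vs Hap155: 10
  Hap104 vs Hap155: 7
The largest is 10, between Hap221 and Hap155.

10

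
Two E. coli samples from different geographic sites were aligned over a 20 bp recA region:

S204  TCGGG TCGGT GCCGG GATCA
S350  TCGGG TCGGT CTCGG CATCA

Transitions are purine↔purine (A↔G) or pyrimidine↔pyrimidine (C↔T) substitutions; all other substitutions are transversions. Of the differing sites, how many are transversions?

2

Mismatches occur at site 11 (G→C, transversion), site 12 (C→T, transition), site 16 (G→C, transversion).
Of the 3 differences, 1 transition and 2 transversions, so the answer is 2.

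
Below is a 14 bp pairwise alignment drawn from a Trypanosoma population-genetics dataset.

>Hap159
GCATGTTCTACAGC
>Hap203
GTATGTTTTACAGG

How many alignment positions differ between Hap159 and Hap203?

The sequences differ at positions 2 (C/T), 8 (C/T), 14 (C/G).
That gives 3 mismatches out of 14 aligned sites, so the Hamming distance is 3.

3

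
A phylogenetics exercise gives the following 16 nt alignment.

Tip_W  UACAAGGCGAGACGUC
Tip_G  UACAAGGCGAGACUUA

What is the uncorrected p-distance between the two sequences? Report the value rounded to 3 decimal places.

0.125

Mismatches occur at site 14 (G/U), site 16 (C/A).
There are 2 differences over 16 sites, so p = 2/16 = 0.125.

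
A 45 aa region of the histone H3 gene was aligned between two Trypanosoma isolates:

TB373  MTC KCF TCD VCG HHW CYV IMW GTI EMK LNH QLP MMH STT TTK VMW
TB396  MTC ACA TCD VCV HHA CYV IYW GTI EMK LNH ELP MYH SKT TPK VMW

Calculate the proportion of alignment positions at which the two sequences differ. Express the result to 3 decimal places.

0.200

Differing sites — 4:K/A; 6:F/A; 12:G/V; 15:W/A; 20:M/Y; 31:Q/E; 35:M/Y; 38:T/K; 41:T/P.
There are 9 differences over 45 sites, so p = 9/45 = 0.200.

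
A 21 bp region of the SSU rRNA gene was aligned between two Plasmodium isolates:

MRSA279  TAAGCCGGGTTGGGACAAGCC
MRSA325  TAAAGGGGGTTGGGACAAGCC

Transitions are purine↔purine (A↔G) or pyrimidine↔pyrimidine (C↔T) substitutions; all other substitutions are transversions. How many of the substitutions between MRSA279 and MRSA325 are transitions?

The sequences differ at positions 4 (G/A, transition), 5 (C/G, transversion), 6 (C/G, transversion).
Of the 3 differences, 1 transition and 2 transversions, so the answer is 1.

1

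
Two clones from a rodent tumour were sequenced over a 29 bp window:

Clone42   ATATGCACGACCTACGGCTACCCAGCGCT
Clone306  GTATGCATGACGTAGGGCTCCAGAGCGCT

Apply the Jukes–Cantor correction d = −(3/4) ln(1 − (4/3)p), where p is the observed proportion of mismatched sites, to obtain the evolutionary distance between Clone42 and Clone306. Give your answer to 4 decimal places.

Mismatches occur at site 1 (A↔G), site 8 (C↔T), site 12 (C↔G), site 15 (C↔G), site 20 (A↔C), site 22 (C↔A), site 23 (C↔G).
p = 7/29 = 0.241379.
d = −0.75 · ln(1 − (4/3)·0.241379) = −0.75 · ln(0.678161) = −0.75 · (-0.388371) = 0.2913.

0.2913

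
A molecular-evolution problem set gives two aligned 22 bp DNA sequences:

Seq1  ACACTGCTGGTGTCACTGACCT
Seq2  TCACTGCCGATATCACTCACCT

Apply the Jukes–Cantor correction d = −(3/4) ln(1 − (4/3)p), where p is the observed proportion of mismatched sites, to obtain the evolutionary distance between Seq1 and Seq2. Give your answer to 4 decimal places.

0.2708

Differing sites — 1:A/T; 8:T/C; 10:G/A; 12:G/A; 18:G/C.
p = 5/22 = 0.227273.
d = −0.75 · ln(1 − (4/3)·0.227273) = −0.75 · ln(0.696969) = −0.75 · (-0.361014) = 0.2708.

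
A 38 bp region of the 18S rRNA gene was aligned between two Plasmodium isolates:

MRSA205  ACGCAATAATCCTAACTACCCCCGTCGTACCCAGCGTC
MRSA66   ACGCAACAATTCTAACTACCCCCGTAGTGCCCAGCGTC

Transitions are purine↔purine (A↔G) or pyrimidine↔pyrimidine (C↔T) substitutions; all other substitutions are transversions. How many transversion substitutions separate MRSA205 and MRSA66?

Mismatches occur at site 7 (T↔C, transition), site 11 (C↔T, transition), site 26 (C↔A, transversion), site 29 (A↔G, transition).
Of the 4 differences, 3 transitions and 1 transversion, so the answer is 1.

1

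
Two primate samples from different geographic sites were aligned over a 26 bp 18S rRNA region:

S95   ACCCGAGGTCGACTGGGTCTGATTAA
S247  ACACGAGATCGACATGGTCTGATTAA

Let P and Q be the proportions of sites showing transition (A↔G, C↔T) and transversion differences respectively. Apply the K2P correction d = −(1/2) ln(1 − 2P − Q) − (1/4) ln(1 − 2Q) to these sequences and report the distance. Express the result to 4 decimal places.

Differing sites — 3:C/A (Tv); 8:G/A (Ti); 14:T/A (Tv); 15:G/T (Tv).
Of the 4 differences, 1 transition and 3 transversions over 26 sites: P = 1/26 = 0.038462, Q = 3/26 = 0.115385.
d = −0.5·ln(0.807691) − 0.25·ln(0.769230) = −0.5·(-0.213576) − 0.25·(-0.262365) = 0.1724.

0.1724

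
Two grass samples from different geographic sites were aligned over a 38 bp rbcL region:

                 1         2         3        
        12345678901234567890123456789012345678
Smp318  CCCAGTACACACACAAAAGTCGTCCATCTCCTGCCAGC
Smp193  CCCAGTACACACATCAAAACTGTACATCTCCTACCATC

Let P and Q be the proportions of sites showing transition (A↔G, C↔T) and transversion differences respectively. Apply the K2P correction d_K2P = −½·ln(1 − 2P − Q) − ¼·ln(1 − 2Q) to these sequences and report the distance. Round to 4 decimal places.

0.2523

The sequences differ at positions 14 (C/T, transition), 15 (A/C, transversion), 19 (G/A, transition), 20 (T/C, transition), 21 (C/T, transition), 24 (C/A, transversion), 33 (G/A, transition), 37 (G/T, transversion).
Of the 8 differences, 5 transitions and 3 transversions over 38 sites: P = 5/38 = 0.131579, Q = 3/38 = 0.078947.
d = −0.5·ln(0.657895) − 0.25·ln(0.842106) = −0.5·(-0.418710) − 0.25·(-0.171849) = 0.2523.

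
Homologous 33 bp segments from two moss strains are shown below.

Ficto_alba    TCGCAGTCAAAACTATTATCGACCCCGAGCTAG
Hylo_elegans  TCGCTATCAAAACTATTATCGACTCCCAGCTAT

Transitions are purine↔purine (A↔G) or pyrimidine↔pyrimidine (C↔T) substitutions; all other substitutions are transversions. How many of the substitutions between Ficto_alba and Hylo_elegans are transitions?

2

Mismatches occur at site 5 (A↔T, transversion), site 6 (G↔A, transition), site 24 (C↔T, transition), site 27 (G↔C, transversion), site 33 (G↔T, transversion).
Of the 5 differences, 2 transitions and 3 transversions, so the answer is 2.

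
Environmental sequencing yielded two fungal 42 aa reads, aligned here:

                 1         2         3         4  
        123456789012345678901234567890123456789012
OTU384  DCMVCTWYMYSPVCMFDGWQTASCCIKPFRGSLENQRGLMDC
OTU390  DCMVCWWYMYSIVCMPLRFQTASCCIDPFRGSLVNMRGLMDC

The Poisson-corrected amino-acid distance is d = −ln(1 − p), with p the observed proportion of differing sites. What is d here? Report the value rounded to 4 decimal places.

Mismatches occur at site 6 (T↔W), site 12 (P↔I), site 16 (F↔P), site 17 (D↔L), site 18 (G↔R), site 19 (W↔F), site 27 (K↔D), site 34 (E↔V), site 36 (Q↔M).
p = 9/42 = 0.214286.
d = −ln(1 − 0.214286) = −ln(0.785714) = 0.2412.

0.2412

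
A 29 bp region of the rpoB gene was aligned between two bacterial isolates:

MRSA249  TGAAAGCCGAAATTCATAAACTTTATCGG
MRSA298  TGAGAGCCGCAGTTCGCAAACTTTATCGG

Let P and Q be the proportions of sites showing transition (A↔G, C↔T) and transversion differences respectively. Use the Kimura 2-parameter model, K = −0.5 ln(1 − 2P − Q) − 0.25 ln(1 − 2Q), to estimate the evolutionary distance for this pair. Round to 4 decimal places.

0.2036

Differing sites — 4:A/G (Ti); 10:A/C (Tv); 12:A/G (Ti); 16:A/G (Ti); 17:T/C (Ti).
Of the 5 differences, 4 transitions and 1 transversion over 29 sites: P = 4/29 = 0.137931, Q = 1/29 = 0.034483.
d = −0.5·ln(0.689655) − 0.25·ln(0.931034) = −0.5·(-0.371564) − 0.25·(-0.071459) = 0.2036.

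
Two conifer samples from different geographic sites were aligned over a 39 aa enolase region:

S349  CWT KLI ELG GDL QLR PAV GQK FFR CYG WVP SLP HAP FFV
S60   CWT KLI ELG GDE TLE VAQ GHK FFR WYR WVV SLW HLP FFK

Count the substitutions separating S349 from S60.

12

Mismatches occur at site 12 (L→E), site 13 (Q→T), site 15 (R→E), site 16 (P→V), site 18 (V→Q), site 20 (Q→H), site 25 (C→W), site 27 (G→R), site 30 (P→V), site 33 (P→W), site 35 (A→L), site 39 (V→K).
That gives 12 mismatches out of 39 aligned sites, so the Hamming distance is 12.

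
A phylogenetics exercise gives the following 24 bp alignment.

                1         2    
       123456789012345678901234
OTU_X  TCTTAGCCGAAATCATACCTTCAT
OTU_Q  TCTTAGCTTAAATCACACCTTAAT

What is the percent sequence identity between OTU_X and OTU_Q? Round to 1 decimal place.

Differing sites — 8:C/T; 9:G/T; 16:T/C; 22:C/A.
20 of the 24 sites match, so the percent identity is 20/24 × 100 = 83.3%.

83.3%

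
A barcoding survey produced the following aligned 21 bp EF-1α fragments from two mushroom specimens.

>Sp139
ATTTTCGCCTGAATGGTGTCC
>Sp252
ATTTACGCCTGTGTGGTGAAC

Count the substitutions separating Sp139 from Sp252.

5

Mismatches occur at site 5 (T/A), site 12 (A/T), site 13 (A/G), site 19 (T/A), site 20 (C/A).
That gives 5 mismatches out of 21 aligned sites, so the Hamming distance is 5.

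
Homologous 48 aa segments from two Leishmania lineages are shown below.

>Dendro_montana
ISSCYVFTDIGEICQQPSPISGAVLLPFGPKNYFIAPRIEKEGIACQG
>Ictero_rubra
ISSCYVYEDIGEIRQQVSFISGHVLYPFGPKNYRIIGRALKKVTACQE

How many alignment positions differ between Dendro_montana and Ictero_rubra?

Mismatches occur at site 7 (F↔Y), site 8 (T↔E), site 14 (C↔R), site 17 (P↔V), site 19 (P↔F), site 23 (A↔H), site 26 (L↔Y), site 34 (F↔R), site 36 (A↔I), site 37 (P↔G), site 39 (I↔A), site 40 (E↔L), site 42 (E↔K), site 43 (G↔V), site 44 (I↔T), site 48 (G↔E).
That gives 16 mismatches out of 48 aligned sites, so the Hamming distance is 16.

16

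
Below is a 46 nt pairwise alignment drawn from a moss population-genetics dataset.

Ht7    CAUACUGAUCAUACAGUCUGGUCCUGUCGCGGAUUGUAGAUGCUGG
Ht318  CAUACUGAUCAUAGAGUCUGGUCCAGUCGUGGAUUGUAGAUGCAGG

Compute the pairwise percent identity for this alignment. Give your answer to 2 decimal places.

Mismatches occur at site 14 (C/G), site 25 (U/A), site 30 (C/U), site 44 (U/A).
42 of the 46 sites match, so the percent identity is 42/46 × 100 = 91.30%.

91.30%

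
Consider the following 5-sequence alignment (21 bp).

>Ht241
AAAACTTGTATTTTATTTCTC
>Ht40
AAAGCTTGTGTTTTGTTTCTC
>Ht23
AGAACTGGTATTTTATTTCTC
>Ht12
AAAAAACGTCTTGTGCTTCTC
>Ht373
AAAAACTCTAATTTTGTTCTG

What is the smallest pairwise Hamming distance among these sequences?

Pairwise Hamming distances:
  Ht241 vs Ht40: 3
  Ht241 vs Ht23: 2
  Ht241 vs Ht12: 7
  Ht241 vs Ht373: 7
  Ht40 vs Ht23: 5
  Ht40 vs Ht12: 7
  Ht40 vs Ht373: 9
  Ht23 vs Ht12: 8
  Ht23 vs Ht373: 9
  Ht12 vs Ht373: 9
The smallest is 2, between Ht241 and Ht23.

2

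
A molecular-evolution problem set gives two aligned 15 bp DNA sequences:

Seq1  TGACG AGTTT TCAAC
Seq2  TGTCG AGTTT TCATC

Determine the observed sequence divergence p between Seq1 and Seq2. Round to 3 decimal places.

The sequences differ at positions 3 (A/T), 14 (A/T).
There are 2 differences over 15 sites, so p = 2/15 = 0.133.

0.133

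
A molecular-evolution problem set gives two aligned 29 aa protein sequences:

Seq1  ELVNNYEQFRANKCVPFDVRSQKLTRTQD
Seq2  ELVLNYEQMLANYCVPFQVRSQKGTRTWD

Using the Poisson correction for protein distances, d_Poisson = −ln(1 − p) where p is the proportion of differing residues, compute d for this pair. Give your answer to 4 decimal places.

0.2763

Mismatches occur at site 4 (N/L), site 9 (F/M), site 10 (R/L), site 13 (K/Y), site 18 (D/Q), site 24 (L/G), site 28 (Q/W).
p = 7/29 = 0.241379.
d = −ln(1 − 0.241379) = −ln(0.758621) = 0.2763.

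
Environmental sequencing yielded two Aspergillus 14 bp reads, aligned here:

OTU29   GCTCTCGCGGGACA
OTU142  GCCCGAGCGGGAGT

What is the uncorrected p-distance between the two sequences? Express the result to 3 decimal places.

The sequences differ at positions 3 (T/C), 5 (T/G), 6 (C/A), 13 (C/G), 14 (A/T).
There are 5 differences over 14 sites, so p = 5/14 = 0.357.

0.357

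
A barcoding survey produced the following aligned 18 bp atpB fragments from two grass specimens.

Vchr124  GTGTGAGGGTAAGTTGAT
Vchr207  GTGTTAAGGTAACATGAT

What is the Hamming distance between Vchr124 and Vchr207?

Mismatches occur at site 5 (G/T), site 7 (G/A), site 13 (G/C), site 14 (T/A).
That gives 4 mismatches out of 18 aligned sites, so the Hamming distance is 4.

4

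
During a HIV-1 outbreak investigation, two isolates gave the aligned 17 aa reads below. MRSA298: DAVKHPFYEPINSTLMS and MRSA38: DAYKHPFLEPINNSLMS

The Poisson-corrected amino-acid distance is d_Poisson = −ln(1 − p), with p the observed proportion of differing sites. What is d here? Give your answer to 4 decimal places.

The sequences differ at positions 3 (V/Y), 8 (Y/L), 13 (S/N), 14 (T/S).
p = 4/17 = 0.235294.
d = −ln(1 − 0.235294) = −ln(0.764706) = 0.2683.

0.2683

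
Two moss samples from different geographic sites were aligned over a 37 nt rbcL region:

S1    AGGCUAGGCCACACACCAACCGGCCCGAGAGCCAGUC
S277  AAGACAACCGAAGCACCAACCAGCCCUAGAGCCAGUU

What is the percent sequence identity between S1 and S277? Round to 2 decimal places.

Mismatches occur at site 2 (G→A), site 4 (C→A), site 5 (U→C), site 7 (G→A), site 8 (G→C), site 10 (C→G), site 12 (C→A), site 13 (A→G), site 22 (G→A), site 27 (G→U), site 37 (C→U).
26 of the 37 sites match, so the percent identity is 26/37 × 100 = 70.27%.

70.27%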